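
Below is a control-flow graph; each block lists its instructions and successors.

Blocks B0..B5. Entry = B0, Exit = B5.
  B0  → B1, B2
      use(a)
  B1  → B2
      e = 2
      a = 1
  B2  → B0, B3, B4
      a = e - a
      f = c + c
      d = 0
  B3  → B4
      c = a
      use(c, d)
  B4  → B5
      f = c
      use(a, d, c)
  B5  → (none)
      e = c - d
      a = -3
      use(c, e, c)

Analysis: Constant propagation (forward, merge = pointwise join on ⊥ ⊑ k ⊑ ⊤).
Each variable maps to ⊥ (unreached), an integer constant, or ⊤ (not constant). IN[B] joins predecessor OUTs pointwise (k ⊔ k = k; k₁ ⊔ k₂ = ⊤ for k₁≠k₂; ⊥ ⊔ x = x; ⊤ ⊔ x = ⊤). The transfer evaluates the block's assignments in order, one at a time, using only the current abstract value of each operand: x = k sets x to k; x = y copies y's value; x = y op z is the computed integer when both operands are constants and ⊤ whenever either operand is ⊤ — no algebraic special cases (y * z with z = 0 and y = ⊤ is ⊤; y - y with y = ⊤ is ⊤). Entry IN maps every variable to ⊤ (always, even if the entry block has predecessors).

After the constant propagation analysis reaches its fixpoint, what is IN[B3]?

Answer: {a: ⊤, b: ⊤, c: ⊤, d: 0, e: ⊤, f: ⊤}

Trace:
Per-block solution:
  B0:  IN=(all ⊤)  OUT=(all ⊤)
  B1:  IN=(all ⊤)  OUT={a:1, e:2; rest ⊤}
  B2:  IN=(all ⊤)  OUT={d:0; rest ⊤}
  B3:  IN={d:0; rest ⊤}  OUT={d:0; rest ⊤}
  B4:  IN={d:0; rest ⊤}  OUT={d:0; rest ⊤}
  B5:  IN={d:0; rest ⊤}  OUT={a:-3, d:0; rest ⊤}

Merge at B3: IN[B3] = OUT[B2] = {a: ⊤, b: ⊤, c: ⊤, d: 0, e: ⊤, f: ⊤}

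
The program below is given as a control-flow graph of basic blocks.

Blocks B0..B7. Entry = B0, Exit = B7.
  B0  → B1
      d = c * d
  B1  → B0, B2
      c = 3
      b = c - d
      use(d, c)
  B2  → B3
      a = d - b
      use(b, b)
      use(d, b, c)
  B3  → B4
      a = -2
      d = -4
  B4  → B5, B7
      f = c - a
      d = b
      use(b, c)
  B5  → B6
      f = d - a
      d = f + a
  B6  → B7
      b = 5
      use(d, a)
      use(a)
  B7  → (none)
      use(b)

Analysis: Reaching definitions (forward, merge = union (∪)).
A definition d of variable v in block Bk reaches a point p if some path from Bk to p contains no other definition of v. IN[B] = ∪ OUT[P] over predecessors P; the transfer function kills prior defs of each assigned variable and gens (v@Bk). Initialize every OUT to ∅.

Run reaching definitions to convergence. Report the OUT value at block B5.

Answer: {a@B3, b@B1, c@B1, d@B5, f@B5}

Derivation:
Per-block solution:
  B0:   IN={b@B1, c@B1, d@B0}   OUT={b@B1, c@B1, d@B0}
  B1:   IN={b@B1, c@B1, d@B0}   OUT={b@B1, c@B1, d@B0}
  B2:   IN={b@B1, c@B1, d@B0}   OUT={a@B2, b@B1, c@B1, d@B0}
  B3:   IN={a@B2, b@B1, c@B1, d@B0}   OUT={a@B3, b@B1, c@B1, d@B3}
  B4:   IN={a@B3, b@B1, c@B1, d@B3}   OUT={a@B3, b@B1, c@B1, d@B4, f@B4}
  B5:   IN={a@B3, b@B1, c@B1, d@B4, f@B4}   OUT={a@B3, b@B1, c@B1, d@B5, f@B5}
  B6:   IN={a@B3, b@B1, c@B1, d@B5, f@B5}   OUT={a@B3, b@B6, c@B1, d@B5, f@B5}
  B7:   IN={a@B3, b@B1, b@B6, c@B1, d@B4, d@B5, f@B4, f@B5}   OUT={a@B3, b@B1, b@B6, c@B1, d@B4, d@B5, f@B4, f@B5}

Merge at B5: IN[B5] = OUT[B4] = {a@B3, b@B1, c@B1, d@B4, f@B4}
Applying B5's transfer function to that IN value gives OUT[B5] (row B5 above).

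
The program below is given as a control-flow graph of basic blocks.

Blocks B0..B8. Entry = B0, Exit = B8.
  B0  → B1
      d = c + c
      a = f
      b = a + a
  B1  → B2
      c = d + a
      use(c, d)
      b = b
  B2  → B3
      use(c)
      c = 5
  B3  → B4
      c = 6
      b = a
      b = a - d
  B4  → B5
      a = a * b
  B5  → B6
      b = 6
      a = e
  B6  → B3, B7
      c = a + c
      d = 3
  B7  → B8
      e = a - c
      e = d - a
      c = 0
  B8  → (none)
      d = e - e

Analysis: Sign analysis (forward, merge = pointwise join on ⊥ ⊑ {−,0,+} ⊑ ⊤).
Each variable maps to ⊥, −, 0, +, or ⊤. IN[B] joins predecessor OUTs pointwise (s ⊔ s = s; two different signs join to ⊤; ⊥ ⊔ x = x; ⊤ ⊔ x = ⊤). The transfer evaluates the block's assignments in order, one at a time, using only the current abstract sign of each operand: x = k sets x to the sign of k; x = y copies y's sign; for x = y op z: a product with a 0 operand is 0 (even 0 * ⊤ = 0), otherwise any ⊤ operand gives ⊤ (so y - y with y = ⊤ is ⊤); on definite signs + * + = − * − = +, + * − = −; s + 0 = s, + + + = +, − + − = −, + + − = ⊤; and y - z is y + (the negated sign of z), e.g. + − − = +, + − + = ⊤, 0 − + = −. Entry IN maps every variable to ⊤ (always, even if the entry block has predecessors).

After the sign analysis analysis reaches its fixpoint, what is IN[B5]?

Answer: {a: ⊤, b: ⊤, c: +, d: ⊤, e: ⊤, f: ⊤}

Working:
Converged values:
  B0:   IN=(all ⊤)   OUT=(all ⊤)
  B1:   IN=(all ⊤)   OUT=(all ⊤)
  B2:   IN=(all ⊤)   OUT={c:+; rest ⊤}
  B3:   IN=(all ⊤)   OUT={c:+; rest ⊤}
  B4:   IN={c:+; rest ⊤}   OUT={c:+; rest ⊤}
  B5:   IN={c:+; rest ⊤}   OUT={b:+, c:+; rest ⊤}
  B6:   IN={b:+, c:+; rest ⊤}   OUT={b:+, d:+; rest ⊤}
  B7:   IN={b:+, d:+; rest ⊤}   OUT={b:+, c:0, d:+; rest ⊤}
  B8:   IN={b:+, c:0, d:+; rest ⊤}   OUT={b:+, c:0; rest ⊤}

Merge at B5: IN[B5] = OUT[B4] = {a: ⊤, b: ⊤, c: +, d: ⊤, e: ⊤, f: ⊤}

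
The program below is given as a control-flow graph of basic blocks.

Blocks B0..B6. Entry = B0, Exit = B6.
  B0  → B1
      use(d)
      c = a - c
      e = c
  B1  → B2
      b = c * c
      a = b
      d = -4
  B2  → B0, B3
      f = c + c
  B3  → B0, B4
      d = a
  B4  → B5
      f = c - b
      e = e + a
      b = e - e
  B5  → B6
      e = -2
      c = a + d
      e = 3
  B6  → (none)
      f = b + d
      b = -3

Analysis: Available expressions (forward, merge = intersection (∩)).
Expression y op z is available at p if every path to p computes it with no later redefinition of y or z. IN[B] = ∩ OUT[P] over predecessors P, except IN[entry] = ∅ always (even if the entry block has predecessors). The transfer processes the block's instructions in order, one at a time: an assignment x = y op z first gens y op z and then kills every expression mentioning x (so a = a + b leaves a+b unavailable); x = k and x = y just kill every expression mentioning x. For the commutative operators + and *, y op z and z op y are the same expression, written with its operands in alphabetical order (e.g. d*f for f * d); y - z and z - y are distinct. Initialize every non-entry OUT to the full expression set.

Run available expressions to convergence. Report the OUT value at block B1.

Fixpoint table:
  B0: | IN={} | OUT={}
  B1: | IN={} | OUT={c*c}
  B2: | IN={c*c} | OUT={c*c, c+c}
  B3: | IN={c*c, c+c} | OUT={c*c, c+c}
  B4: | IN={c*c, c+c} | OUT={c*c, c+c, e-e}
  B5: | IN={c*c, c+c, e-e} | OUT={a+d}
  B6: | IN={a+d} | OUT={a+d}

Merge at B1: IN[B1] = OUT[B0] = {}
Applying B1's transfer function to that IN value gives OUT[B1] (row B1 above).

Answer: {c*c}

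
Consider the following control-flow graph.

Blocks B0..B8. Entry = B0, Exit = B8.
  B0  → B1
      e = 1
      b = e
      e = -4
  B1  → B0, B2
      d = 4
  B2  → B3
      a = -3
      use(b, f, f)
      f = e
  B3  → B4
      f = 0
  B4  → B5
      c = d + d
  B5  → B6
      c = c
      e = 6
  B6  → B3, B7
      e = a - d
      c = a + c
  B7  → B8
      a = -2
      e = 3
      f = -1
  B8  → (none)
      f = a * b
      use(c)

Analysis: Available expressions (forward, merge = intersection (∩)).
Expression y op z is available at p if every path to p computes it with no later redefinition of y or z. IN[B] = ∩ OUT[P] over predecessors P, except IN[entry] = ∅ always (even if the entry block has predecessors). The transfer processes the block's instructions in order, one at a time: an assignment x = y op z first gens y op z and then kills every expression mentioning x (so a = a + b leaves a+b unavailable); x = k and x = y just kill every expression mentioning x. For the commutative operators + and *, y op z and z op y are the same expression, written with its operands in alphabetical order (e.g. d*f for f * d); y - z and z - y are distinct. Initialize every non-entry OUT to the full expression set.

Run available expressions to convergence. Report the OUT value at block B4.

Per-block solution:
  B0:  IN={}  OUT={}
  B1:  IN={}  OUT={}
  B2:  IN={}  OUT={}
  B3:  IN={}  OUT={}
  B4:  IN={}  OUT={d+d}
  B5:  IN={d+d}  OUT={d+d}
  B6:  IN={d+d}  OUT={a-d, d+d}
  B7:  IN={a-d, d+d}  OUT={d+d}
  B8:  IN={d+d}  OUT={a*b, d+d}

Merge at B4: IN[B4] = OUT[B3] = {}
Applying B4's transfer function to that IN value gives OUT[B4] (row B4 above).

Answer: {d+d}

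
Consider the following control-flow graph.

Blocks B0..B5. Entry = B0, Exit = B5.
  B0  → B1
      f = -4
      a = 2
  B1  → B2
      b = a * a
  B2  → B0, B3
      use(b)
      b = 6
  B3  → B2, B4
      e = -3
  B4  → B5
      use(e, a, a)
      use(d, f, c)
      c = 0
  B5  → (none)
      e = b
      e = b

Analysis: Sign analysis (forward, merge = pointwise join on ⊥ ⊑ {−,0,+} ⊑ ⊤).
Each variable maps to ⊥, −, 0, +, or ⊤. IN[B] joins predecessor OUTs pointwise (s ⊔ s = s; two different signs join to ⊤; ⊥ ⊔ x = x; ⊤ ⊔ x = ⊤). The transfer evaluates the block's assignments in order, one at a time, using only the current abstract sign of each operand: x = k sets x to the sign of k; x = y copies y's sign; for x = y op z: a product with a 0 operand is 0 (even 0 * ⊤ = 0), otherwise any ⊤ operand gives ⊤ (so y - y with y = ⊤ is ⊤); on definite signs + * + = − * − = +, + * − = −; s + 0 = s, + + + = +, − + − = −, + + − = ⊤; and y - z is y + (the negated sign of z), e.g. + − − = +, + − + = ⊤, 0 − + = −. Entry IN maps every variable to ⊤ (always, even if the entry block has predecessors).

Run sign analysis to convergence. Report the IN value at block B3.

Per-block solution:
  B0:  IN=(all ⊤)  OUT={a:+, f:-; rest ⊤}
  B1:  IN={a:+, f:-; rest ⊤}  OUT={a:+, b:+, f:-; rest ⊤}
  B2:  IN={a:+, b:+, f:-; rest ⊤}  OUT={a:+, b:+, f:-; rest ⊤}
  B3:  IN={a:+, b:+, f:-; rest ⊤}  OUT={a:+, b:+, e:-, f:-; rest ⊤}
  B4:  IN={a:+, b:+, e:-, f:-; rest ⊤}  OUT={a:+, b:+, c:0, e:-, f:-; rest ⊤}
  B5:  IN={a:+, b:+, c:0, e:-, f:-; rest ⊤}  OUT={a:+, b:+, c:0, e:+, f:-; rest ⊤}

Merge at B3: IN[B3] = OUT[B2] = {a: +, b: +, c: ⊤, d: ⊤, e: ⊤, f: -}

Answer: {a: +, b: +, c: ⊤, d: ⊤, e: ⊤, f: -}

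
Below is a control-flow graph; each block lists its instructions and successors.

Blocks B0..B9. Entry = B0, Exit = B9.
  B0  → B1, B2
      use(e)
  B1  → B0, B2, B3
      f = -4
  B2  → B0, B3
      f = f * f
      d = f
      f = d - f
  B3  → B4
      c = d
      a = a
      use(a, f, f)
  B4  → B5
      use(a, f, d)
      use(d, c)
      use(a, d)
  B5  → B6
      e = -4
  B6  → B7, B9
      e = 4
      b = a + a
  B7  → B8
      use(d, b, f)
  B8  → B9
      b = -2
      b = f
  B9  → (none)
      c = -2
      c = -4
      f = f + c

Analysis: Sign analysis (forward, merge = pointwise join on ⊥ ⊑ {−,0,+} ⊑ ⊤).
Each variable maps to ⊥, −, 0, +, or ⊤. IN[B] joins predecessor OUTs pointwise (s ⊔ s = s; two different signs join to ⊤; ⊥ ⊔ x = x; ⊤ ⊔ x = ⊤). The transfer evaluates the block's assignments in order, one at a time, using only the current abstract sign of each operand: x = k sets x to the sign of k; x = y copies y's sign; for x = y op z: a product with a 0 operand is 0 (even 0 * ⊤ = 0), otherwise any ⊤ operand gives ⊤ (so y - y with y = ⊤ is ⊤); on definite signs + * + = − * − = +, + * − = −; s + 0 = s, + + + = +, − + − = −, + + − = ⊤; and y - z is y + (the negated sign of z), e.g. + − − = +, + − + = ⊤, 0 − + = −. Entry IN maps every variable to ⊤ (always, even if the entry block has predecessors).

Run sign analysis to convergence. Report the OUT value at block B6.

Answer: {a: ⊤, b: ⊤, c: ⊤, d: ⊤, e: +, f: ⊤}

Derivation:
Per-block solution:
  B0:  IN=(all ⊤)  OUT=(all ⊤)
  B1:  IN=(all ⊤)  OUT={f:-; rest ⊤}
  B2:  IN=(all ⊤)  OUT=(all ⊤)
  B3:  IN=(all ⊤)  OUT=(all ⊤)
  B4:  IN=(all ⊤)  OUT=(all ⊤)
  B5:  IN=(all ⊤)  OUT={e:-; rest ⊤}
  B6:  IN={e:-; rest ⊤}  OUT={e:+; rest ⊤}
  B7:  IN={e:+; rest ⊤}  OUT={e:+; rest ⊤}
  B8:  IN={e:+; rest ⊤}  OUT={e:+; rest ⊤}
  B9:  IN={e:+; rest ⊤}  OUT={c:-, e:+; rest ⊤}

Merge at B6: IN[B6] = OUT[B5] = {a: ⊤, b: ⊤, c: ⊤, d: ⊤, e: -, f: ⊤}
Applying B6's transfer function to that IN value gives OUT[B6] (row B6 above).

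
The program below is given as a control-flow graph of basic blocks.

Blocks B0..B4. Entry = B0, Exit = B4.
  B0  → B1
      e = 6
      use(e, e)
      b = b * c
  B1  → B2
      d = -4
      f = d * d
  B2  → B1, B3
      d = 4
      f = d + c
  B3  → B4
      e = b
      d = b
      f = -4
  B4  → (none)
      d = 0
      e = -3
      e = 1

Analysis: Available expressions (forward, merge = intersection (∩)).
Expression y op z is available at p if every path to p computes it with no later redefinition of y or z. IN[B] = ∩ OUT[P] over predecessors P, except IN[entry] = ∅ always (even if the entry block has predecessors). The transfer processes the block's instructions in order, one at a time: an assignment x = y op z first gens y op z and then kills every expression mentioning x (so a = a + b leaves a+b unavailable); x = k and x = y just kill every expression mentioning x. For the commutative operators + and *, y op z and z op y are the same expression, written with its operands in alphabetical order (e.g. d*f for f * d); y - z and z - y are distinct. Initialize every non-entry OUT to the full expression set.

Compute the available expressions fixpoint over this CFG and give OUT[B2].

Answer: {c+d}

Working:
Converged values:
  B0:  IN={}  OUT={}
  B1:  IN={}  OUT={d*d}
  B2:  IN={d*d}  OUT={c+d}
  B3:  IN={c+d}  OUT={}
  B4:  IN={}  OUT={}

Merge at B2: IN[B2] = OUT[B1] = {d*d}
Applying B2's transfer function to that IN value gives OUT[B2] (row B2 above).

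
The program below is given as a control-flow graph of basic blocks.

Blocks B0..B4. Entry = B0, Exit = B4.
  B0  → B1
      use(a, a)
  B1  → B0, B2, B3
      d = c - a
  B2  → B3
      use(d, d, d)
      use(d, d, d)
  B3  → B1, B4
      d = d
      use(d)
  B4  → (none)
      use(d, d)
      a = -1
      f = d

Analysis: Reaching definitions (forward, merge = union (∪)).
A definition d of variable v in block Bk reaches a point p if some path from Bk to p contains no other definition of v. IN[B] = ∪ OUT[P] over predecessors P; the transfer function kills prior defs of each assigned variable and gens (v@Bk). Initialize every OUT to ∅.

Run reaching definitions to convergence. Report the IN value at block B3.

Converged values:
  B0:  IN={d@B1}  OUT={d@B1}
  B1:  IN={d@B1, d@B3}  OUT={d@B1}
  B2:  IN={d@B1}  OUT={d@B1}
  B3:  IN={d@B1}  OUT={d@B3}
  B4:  IN={d@B3}  OUT={a@B4, d@B3, f@B4}

Merge at B3: IN[B3] = OUT[B1] ⊔ OUT[B2] = {d@B1}

Answer: {d@B1}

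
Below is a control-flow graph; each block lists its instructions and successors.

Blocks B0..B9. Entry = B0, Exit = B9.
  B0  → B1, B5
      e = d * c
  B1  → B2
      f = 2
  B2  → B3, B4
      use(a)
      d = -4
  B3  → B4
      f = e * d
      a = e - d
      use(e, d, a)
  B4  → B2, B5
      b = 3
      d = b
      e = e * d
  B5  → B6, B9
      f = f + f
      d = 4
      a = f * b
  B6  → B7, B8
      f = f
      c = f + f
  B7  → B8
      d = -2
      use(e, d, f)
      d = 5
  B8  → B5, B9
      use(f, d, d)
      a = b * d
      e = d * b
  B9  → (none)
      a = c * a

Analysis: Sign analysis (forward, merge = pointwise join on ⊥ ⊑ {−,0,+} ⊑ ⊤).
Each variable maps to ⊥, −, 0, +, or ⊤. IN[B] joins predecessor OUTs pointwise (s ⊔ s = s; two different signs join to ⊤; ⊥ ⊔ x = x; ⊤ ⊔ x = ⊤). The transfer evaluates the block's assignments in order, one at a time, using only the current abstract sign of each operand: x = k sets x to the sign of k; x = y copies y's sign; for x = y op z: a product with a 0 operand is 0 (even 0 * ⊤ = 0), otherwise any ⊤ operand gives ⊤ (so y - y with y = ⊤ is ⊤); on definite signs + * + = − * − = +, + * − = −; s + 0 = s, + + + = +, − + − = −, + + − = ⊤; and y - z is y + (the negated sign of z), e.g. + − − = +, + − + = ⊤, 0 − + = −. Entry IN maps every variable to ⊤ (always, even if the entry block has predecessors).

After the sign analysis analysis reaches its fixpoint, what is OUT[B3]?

Per-block solution:
  B0:   IN=(all ⊤)   OUT=(all ⊤)
  B1:   IN=(all ⊤)   OUT={f:+; rest ⊤}
  B2:   IN=(all ⊤)   OUT={d:-; rest ⊤}
  B3:   IN={d:-; rest ⊤}   OUT={d:-; rest ⊤}
  B4:   IN={d:-; rest ⊤}   OUT={b:+, d:+; rest ⊤}
  B5:   IN=(all ⊤)   OUT={d:+; rest ⊤}
  B6:   IN={d:+; rest ⊤}   OUT={d:+; rest ⊤}
  B7:   IN={d:+; rest ⊤}   OUT={d:+; rest ⊤}
  B8:   IN={d:+; rest ⊤}   OUT={d:+; rest ⊤}
  B9:   IN={d:+; rest ⊤}   OUT={d:+; rest ⊤}

Merge at B3: IN[B3] = OUT[B2] = {a: ⊤, b: ⊤, c: ⊤, d: -, e: ⊤, f: ⊤}
Applying B3's transfer function to that IN value gives OUT[B3] (row B3 above).

Answer: {a: ⊤, b: ⊤, c: ⊤, d: -, e: ⊤, f: ⊤}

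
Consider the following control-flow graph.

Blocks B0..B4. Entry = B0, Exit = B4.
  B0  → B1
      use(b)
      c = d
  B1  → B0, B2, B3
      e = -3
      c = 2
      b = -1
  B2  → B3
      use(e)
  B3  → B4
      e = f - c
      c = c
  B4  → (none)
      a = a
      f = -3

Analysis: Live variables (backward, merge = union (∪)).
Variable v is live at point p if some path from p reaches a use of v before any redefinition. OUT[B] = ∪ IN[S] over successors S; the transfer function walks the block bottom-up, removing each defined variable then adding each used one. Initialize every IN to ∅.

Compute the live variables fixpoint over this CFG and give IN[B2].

Per-block solution:
  B0: | IN={a, b, d, f} | OUT={a, d, f}
  B1: | IN={a, d, f} | OUT={a, b, c, d, e, f}
  B2: | IN={a, c, e, f} | OUT={a, c, f}
  B3: | IN={a, c, f} | OUT={a}
  B4: | IN={a} | OUT={}

Merge at B2: OUT[B2] = IN[B3] = {a, c, f}
Applying B2's transfer function to that OUT value gives IN[B2] (row B2 above).

Answer: {a, c, e, f}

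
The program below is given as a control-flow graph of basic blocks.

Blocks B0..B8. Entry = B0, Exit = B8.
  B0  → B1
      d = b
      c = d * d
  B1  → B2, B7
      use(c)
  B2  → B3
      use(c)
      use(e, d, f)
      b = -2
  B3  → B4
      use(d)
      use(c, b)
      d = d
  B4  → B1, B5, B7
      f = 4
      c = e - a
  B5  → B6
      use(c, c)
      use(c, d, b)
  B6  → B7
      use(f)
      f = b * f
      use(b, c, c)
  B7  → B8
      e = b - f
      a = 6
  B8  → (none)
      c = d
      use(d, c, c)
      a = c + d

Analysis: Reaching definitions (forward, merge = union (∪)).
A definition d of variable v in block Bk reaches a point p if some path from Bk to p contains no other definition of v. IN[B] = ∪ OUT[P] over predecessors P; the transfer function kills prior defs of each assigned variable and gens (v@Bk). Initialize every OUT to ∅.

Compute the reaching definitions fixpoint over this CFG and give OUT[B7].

Per-block solution:
  B0:   IN={}   OUT={c@B0, d@B0}
  B1:   IN={b@B2, c@B0, c@B4, d@B0, d@B3, f@B4}   OUT={b@B2, c@B0, c@B4, d@B0, d@B3, f@B4}
  B2:   IN={b@B2, c@B0, c@B4, d@B0, d@B3, f@B4}   OUT={b@B2, c@B0, c@B4, d@B0, d@B3, f@B4}
  B3:   IN={b@B2, c@B0, c@B4, d@B0, d@B3, f@B4}   OUT={b@B2, c@B0, c@B4, d@B3, f@B4}
  B4:   IN={b@B2, c@B0, c@B4, d@B3, f@B4}   OUT={b@B2, c@B4, d@B3, f@B4}
  B5:   IN={b@B2, c@B4, d@B3, f@B4}   OUT={b@B2, c@B4, d@B3, f@B4}
  B6:   IN={b@B2, c@B4, d@B3, f@B4}   OUT={b@B2, c@B4, d@B3, f@B6}
  B7:   IN={b@B2, c@B0, c@B4, d@B0, d@B3, f@B4, f@B6}   OUT={a@B7, b@B2, c@B0, c@B4, d@B0, d@B3, e@B7, f@B4, f@B6}
  B8:   IN={a@B7, b@B2, c@B0, c@B4, d@B0, d@B3, e@B7, f@B4, f@B6}   OUT={a@B8, b@B2, c@B8, d@B0, d@B3, e@B7, f@B4, f@B6}

Merge at B7: IN[B7] = OUT[B1] ⊔ OUT[B4] ⊔ OUT[B6] = {b@B2, c@B0, c@B4, d@B0, d@B3, f@B4, f@B6}
Applying B7's transfer function to that IN value gives OUT[B7] (row B7 above).

Answer: {a@B7, b@B2, c@B0, c@B4, d@B0, d@B3, e@B7, f@B4, f@B6}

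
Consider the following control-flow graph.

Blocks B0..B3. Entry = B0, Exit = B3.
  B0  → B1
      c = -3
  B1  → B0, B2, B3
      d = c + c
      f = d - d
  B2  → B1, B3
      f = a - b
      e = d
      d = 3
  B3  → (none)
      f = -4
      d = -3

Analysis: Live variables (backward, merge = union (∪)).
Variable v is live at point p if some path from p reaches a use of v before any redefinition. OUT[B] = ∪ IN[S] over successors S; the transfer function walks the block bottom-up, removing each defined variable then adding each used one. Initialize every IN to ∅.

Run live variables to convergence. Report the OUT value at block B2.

Answer: {a, b, c}

Derivation:
Converged values:
  B0: | IN={a, b} | OUT={a, b, c}
  B1: | IN={a, b, c} | OUT={a, b, c, d}
  B2: | IN={a, b, c, d} | OUT={a, b, c}
  B3: | IN={} | OUT={}

Merge at B2: OUT[B2] = IN[B1] ⊔ IN[B3] = {a, b, c}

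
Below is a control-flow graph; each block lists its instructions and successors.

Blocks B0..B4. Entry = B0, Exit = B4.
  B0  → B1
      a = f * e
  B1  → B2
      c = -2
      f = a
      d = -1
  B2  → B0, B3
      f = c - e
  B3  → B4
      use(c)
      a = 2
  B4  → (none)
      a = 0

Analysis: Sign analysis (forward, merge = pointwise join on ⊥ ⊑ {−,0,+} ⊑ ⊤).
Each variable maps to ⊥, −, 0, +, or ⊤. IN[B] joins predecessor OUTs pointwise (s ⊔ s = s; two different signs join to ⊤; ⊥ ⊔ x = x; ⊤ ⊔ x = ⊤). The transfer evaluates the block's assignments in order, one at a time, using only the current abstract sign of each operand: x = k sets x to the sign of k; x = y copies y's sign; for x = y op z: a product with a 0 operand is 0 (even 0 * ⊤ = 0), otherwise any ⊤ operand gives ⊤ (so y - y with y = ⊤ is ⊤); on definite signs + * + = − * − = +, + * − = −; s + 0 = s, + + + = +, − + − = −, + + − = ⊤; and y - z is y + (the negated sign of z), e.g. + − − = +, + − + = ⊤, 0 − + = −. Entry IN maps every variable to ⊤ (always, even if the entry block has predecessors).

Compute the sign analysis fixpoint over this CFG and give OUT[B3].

Per-block solution:
  B0:  IN=(all ⊤)  OUT=(all ⊤)
  B1:  IN=(all ⊤)  OUT={c:-, d:-; rest ⊤}
  B2:  IN={c:-, d:-; rest ⊤}  OUT={c:-, d:-; rest ⊤}
  B3:  IN={c:-, d:-; rest ⊤}  OUT={a:+, c:-, d:-; rest ⊤}
  B4:  IN={a:+, c:-, d:-; rest ⊤}  OUT={a:0, c:-, d:-; rest ⊤}

Merge at B3: IN[B3] = OUT[B2] = {a: ⊤, b: ⊤, c: -, d: -, e: ⊤, f: ⊤}
Applying B3's transfer function to that IN value gives OUT[B3] (row B3 above).

Answer: {a: +, b: ⊤, c: -, d: -, e: ⊤, f: ⊤}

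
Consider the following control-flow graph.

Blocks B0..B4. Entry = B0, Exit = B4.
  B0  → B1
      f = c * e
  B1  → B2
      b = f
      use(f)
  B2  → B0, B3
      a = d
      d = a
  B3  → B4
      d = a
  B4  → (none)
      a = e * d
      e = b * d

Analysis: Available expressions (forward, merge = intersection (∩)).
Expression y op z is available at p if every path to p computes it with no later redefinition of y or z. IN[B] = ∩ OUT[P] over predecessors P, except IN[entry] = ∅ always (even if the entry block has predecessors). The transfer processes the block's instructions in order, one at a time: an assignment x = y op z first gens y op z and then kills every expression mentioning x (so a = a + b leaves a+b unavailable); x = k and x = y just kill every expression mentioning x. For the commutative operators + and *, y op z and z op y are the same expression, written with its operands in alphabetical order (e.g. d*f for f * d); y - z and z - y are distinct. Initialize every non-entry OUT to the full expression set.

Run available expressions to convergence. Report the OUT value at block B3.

Per-block solution:
  B0: | IN={} | OUT={c*e}
  B1: | IN={c*e} | OUT={c*e}
  B2: | IN={c*e} | OUT={c*e}
  B3: | IN={c*e} | OUT={c*e}
  B4: | IN={c*e} | OUT={b*d}

Merge at B3: IN[B3] = OUT[B2] = {c*e}
Applying B3's transfer function to that IN value gives OUT[B3] (row B3 above).

Answer: {c*e}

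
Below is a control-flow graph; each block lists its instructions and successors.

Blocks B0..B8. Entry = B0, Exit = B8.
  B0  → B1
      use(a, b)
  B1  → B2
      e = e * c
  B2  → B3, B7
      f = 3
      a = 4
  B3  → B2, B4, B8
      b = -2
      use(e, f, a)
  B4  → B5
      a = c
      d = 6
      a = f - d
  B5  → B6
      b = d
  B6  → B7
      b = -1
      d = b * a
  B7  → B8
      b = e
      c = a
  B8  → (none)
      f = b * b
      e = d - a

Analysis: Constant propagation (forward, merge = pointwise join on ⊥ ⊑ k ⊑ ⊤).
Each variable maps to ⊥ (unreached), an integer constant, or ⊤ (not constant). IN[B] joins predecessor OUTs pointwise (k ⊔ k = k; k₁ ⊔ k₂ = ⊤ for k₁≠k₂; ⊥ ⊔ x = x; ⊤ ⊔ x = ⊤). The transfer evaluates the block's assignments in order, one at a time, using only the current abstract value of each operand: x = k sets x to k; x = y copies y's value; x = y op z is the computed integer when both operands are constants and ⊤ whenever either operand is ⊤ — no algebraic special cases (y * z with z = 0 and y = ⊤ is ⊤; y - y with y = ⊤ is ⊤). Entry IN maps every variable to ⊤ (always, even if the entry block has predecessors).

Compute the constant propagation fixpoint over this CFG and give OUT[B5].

Answer: {a: -3, b: 6, c: ⊤, d: 6, e: ⊤, f: 3}

Derivation:
Converged values:
  B0: | IN=(all ⊤) | OUT=(all ⊤)
  B1: | IN=(all ⊤) | OUT=(all ⊤)
  B2: | IN=(all ⊤) | OUT={a:4, f:3; rest ⊤}
  B3: | IN={a:4, f:3; rest ⊤} | OUT={a:4, b:-2, f:3; rest ⊤}
  B4: | IN={a:4, b:-2, f:3; rest ⊤} | OUT={a:-3, b:-2, d:6, f:3; rest ⊤}
  B5: | IN={a:-3, b:-2, d:6, f:3; rest ⊤} | OUT={a:-3, b:6, d:6, f:3; rest ⊤}
  B6: | IN={a:-3, b:6, d:6, f:3; rest ⊤} | OUT={a:-3, b:-1, d:3, f:3; rest ⊤}
  B7: | IN={f:3; rest ⊤} | OUT={f:3; rest ⊤}
  B8: | IN={f:3; rest ⊤} | OUT=(all ⊤)

Merge at B5: IN[B5] = OUT[B4] = {a: -3, b: -2, c: ⊤, d: 6, e: ⊤, f: 3}
Applying B5's transfer function to that IN value gives OUT[B5] (row B5 above).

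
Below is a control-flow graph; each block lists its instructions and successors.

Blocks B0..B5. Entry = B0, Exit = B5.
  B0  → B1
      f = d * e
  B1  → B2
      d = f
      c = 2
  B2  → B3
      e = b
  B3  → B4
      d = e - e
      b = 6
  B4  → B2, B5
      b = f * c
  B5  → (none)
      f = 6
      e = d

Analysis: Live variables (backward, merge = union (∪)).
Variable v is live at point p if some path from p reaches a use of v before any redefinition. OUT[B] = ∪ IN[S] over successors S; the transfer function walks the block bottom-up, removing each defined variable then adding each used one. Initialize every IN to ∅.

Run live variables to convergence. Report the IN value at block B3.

Answer: {c, e, f}

Trace:
Fixpoint table:
  B0: | IN={b, d, e} | OUT={b, f}
  B1: | IN={b, f} | OUT={b, c, f}
  B2: | IN={b, c, f} | OUT={c, e, f}
  B3: | IN={c, e, f} | OUT={c, d, f}
  B4: | IN={c, d, f} | OUT={b, c, d, f}
  B5: | IN={d} | OUT={}

Merge at B3: OUT[B3] = IN[B4] = {c, d, f}
Applying B3's transfer function to that OUT value gives IN[B3] (row B3 above).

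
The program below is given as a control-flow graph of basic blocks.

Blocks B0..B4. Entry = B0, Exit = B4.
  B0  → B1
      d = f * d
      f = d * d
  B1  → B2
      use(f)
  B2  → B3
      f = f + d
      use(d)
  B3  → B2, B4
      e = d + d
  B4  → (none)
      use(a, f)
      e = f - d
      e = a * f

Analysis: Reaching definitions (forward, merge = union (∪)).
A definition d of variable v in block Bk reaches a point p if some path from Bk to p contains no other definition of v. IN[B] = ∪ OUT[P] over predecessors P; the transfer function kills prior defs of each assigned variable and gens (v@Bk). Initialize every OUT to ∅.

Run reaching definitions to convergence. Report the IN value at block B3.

Per-block solution:
  B0: | IN={} | OUT={d@B0, f@B0}
  B1: | IN={d@B0, f@B0} | OUT={d@B0, f@B0}
  B2: | IN={d@B0, e@B3, f@B0, f@B2} | OUT={d@B0, e@B3, f@B2}
  B3: | IN={d@B0, e@B3, f@B2} | OUT={d@B0, e@B3, f@B2}
  B4: | IN={d@B0, e@B3, f@B2} | OUT={d@B0, e@B4, f@B2}

Merge at B3: IN[B3] = OUT[B2] = {d@B0, e@B3, f@B2}

Answer: {d@B0, e@B3, f@B2}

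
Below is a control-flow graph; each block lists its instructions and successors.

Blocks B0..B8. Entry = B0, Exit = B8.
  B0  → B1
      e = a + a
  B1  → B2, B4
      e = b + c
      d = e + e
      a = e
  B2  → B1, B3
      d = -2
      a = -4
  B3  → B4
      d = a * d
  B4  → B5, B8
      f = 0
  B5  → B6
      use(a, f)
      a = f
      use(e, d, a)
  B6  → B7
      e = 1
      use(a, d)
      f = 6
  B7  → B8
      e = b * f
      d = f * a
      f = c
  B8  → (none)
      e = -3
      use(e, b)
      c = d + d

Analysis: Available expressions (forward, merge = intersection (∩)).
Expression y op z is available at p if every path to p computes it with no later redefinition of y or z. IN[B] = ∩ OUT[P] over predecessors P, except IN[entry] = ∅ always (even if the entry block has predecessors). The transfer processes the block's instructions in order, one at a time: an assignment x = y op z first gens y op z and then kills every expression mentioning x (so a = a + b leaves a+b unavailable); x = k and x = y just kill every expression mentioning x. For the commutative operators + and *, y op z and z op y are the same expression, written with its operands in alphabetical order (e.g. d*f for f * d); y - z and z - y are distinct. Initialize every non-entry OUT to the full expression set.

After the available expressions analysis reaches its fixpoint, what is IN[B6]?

Answer: {b+c, e+e}

Derivation:
Fixpoint table:
  B0: | IN={} | OUT={a+a}
  B1: | IN={} | OUT={b+c, e+e}
  B2: | IN={b+c, e+e} | OUT={b+c, e+e}
  B3: | IN={b+c, e+e} | OUT={b+c, e+e}
  B4: | IN={b+c, e+e} | OUT={b+c, e+e}
  B5: | IN={b+c, e+e} | OUT={b+c, e+e}
  B6: | IN={b+c, e+e} | OUT={b+c}
  B7: | IN={b+c} | OUT={b+c}
  B8: | IN={b+c} | OUT={d+d}

Merge at B6: IN[B6] = OUT[B5] = {b+c, e+e}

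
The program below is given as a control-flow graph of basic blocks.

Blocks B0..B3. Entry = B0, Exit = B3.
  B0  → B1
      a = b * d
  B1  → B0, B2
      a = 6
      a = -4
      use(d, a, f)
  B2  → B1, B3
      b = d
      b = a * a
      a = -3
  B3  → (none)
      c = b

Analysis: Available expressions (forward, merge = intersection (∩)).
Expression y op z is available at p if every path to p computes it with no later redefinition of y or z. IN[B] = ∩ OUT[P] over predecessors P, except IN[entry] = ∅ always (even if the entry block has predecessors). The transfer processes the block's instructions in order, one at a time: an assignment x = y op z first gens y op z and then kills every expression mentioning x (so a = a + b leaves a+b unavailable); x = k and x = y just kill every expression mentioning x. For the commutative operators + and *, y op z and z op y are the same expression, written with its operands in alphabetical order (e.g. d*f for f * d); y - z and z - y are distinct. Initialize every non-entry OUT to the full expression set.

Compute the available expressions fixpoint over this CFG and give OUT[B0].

Fixpoint table:
  B0:  IN={}  OUT={b*d}
  B1:  IN={}  OUT={}
  B2:  IN={}  OUT={}
  B3:  IN={}  OUT={}

Merge at B0 (entry node, so the boundary value {} is joined with the incoming edge(s)): IN[B0] = {} ∩ OUT[B1] = {}
Applying B0's transfer function to that IN value gives OUT[B0] (row B0 above).

Answer: {b*d}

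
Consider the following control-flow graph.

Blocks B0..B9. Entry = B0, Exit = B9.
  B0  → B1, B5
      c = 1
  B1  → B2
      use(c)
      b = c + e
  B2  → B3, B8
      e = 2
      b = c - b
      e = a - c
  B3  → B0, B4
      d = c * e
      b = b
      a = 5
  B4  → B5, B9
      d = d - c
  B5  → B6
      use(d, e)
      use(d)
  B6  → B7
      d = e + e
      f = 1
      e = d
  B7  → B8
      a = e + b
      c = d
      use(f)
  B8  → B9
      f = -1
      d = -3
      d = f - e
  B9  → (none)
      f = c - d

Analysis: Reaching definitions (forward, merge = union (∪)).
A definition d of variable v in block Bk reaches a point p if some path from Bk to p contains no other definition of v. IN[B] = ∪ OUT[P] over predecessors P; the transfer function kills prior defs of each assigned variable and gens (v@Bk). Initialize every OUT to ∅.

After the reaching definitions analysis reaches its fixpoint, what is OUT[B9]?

Fixpoint table:
  B0:   IN={a@B3, b@B3, c@B0, d@B3, e@B2}   OUT={a@B3, b@B3, c@B0, d@B3, e@B2}
  B1:   IN={a@B3, b@B3, c@B0, d@B3, e@B2}   OUT={a@B3, b@B1, c@B0, d@B3, e@B2}
  B2:   IN={a@B3, b@B1, c@B0, d@B3, e@B2}   OUT={a@B3, b@B2, c@B0, d@B3, e@B2}
  B3:   IN={a@B3, b@B2, c@B0, d@B3, e@B2}   OUT={a@B3, b@B3, c@B0, d@B3, e@B2}
  B4:   IN={a@B3, b@B3, c@B0, d@B3, e@B2}   OUT={a@B3, b@B3, c@B0, d@B4, e@B2}
  B5:   IN={a@B3, b@B3, c@B0, d@B3, d@B4, e@B2}   OUT={a@B3, b@B3, c@B0, d@B3, d@B4, e@B2}
  B6:   IN={a@B3, b@B3, c@B0, d@B3, d@B4, e@B2}   OUT={a@B3, b@B3, c@B0, d@B6, e@B6, f@B6}
  B7:   IN={a@B3, b@B3, c@B0, d@B6, e@B6, f@B6}   OUT={a@B7, b@B3, c@B7, d@B6, e@B6, f@B6}
  B8:   IN={a@B3, a@B7, b@B2, b@B3, c@B0, c@B7, d@B3, d@B6, e@B2, e@B6, f@B6}   OUT={a@B3, a@B7, b@B2, b@B3, c@B0, c@B7, d@B8, e@B2, e@B6, f@B8}
  B9:   IN={a@B3, a@B7, b@B2, b@B3, c@B0, c@B7, d@B4, d@B8, e@B2, e@B6, f@B8}   OUT={a@B3, a@B7, b@B2, b@B3, c@B0, c@B7, d@B4, d@B8, e@B2, e@B6, f@B9}

Merge at B9: IN[B9] = OUT[B4] ⊔ OUT[B8] = {a@B3, a@B7, b@B2, b@B3, c@B0, c@B7, d@B4, d@B8, e@B2, e@B6, f@B8}
Applying B9's transfer function to that IN value gives OUT[B9] (row B9 above).

Answer: {a@B3, a@B7, b@B2, b@B3, c@B0, c@B7, d@B4, d@B8, e@B2, e@B6, f@B9}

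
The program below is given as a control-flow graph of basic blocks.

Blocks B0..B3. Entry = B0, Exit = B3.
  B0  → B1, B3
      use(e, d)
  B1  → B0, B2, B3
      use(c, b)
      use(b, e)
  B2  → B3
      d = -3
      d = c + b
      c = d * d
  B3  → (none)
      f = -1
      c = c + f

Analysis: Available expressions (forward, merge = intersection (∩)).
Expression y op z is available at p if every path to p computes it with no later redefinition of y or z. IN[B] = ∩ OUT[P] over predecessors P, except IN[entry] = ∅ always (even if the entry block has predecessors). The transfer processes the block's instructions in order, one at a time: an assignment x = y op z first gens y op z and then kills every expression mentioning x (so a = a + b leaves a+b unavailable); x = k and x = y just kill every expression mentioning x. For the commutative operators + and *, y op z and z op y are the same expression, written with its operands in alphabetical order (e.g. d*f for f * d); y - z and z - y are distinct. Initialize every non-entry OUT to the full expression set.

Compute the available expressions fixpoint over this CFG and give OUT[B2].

Answer: {d*d}

Derivation:
Per-block solution:
  B0:   IN={}   OUT={}
  B1:   IN={}   OUT={}
  B2:   IN={}   OUT={d*d}
  B3:   IN={}   OUT={}

Merge at B2: IN[B2] = OUT[B1] = {}
Applying B2's transfer function to that IN value gives OUT[B2] (row B2 above).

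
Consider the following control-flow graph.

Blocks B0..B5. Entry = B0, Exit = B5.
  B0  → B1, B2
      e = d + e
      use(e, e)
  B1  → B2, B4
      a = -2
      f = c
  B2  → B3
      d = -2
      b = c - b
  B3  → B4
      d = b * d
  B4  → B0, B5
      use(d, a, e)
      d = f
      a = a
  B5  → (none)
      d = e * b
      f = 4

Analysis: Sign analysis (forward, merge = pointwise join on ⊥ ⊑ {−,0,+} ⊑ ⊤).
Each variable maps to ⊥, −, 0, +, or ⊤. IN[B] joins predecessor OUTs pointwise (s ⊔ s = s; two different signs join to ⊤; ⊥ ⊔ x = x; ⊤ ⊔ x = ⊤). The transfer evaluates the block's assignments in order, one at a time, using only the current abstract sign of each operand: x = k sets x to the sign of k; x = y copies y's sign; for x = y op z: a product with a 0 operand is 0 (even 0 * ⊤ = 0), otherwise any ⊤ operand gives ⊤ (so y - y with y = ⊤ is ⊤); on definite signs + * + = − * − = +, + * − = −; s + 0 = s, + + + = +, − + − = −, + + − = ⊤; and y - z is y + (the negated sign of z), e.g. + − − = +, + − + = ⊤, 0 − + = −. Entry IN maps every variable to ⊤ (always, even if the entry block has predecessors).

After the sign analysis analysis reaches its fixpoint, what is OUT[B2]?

Per-block solution:
  B0:  IN=(all ⊤)  OUT=(all ⊤)
  B1:  IN=(all ⊤)  OUT={a:-; rest ⊤}
  B2:  IN=(all ⊤)  OUT={d:-; rest ⊤}
  B3:  IN={d:-; rest ⊤}  OUT=(all ⊤)
  B4:  IN=(all ⊤)  OUT=(all ⊤)
  B5:  IN=(all ⊤)  OUT={f:+; rest ⊤}

Merge at B2: IN[B2] = OUT[B0] ⊔ OUT[B1] = {a: ⊤, b: ⊤, c: ⊤, d: ⊤, e: ⊤, f: ⊤}
Applying B2's transfer function to that IN value gives OUT[B2] (row B2 above).

Answer: {a: ⊤, b: ⊤, c: ⊤, d: -, e: ⊤, f: ⊤}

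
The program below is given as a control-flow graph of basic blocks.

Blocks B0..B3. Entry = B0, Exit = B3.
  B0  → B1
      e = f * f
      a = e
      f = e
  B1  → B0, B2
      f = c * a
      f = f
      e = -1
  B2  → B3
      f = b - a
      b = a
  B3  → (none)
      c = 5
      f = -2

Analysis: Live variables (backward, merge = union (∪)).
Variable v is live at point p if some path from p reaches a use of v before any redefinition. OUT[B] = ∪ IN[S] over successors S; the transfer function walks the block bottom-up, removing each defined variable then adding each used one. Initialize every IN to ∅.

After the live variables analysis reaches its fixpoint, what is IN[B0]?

Answer: {b, c, f}

Trace:
Converged values:
  B0:   IN={b, c, f}   OUT={a, b, c}
  B1:   IN={a, b, c}   OUT={a, b, c, f}
  B2:   IN={a, b}   OUT={}
  B3:   IN={}   OUT={}

Merge at B0: OUT[B0] = IN[B1] = {a, b, c}
Applying B0's transfer function to that OUT value gives IN[B0] (row B0 above).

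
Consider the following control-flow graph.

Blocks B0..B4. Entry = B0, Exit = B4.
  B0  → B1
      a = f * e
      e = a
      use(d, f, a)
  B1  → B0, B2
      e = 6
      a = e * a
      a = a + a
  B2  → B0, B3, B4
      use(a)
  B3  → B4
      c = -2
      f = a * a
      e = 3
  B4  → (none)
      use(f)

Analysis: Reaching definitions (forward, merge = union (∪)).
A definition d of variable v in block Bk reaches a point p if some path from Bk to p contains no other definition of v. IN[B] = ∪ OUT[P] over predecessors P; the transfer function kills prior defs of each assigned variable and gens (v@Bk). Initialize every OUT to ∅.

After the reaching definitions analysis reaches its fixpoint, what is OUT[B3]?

Fixpoint table:
  B0: | IN={a@B1, e@B1} | OUT={a@B0, e@B0}
  B1: | IN={a@B0, e@B0} | OUT={a@B1, e@B1}
  B2: | IN={a@B1, e@B1} | OUT={a@B1, e@B1}
  B3: | IN={a@B1, e@B1} | OUT={a@B1, c@B3, e@B3, f@B3}
  B4: | IN={a@B1, c@B3, e@B1, e@B3, f@B3} | OUT={a@B1, c@B3, e@B1, e@B3, f@B3}

Merge at B3: IN[B3] = OUT[B2] = {a@B1, e@B1}
Applying B3's transfer function to that IN value gives OUT[B3] (row B3 above).

Answer: {a@B1, c@B3, e@B3, f@B3}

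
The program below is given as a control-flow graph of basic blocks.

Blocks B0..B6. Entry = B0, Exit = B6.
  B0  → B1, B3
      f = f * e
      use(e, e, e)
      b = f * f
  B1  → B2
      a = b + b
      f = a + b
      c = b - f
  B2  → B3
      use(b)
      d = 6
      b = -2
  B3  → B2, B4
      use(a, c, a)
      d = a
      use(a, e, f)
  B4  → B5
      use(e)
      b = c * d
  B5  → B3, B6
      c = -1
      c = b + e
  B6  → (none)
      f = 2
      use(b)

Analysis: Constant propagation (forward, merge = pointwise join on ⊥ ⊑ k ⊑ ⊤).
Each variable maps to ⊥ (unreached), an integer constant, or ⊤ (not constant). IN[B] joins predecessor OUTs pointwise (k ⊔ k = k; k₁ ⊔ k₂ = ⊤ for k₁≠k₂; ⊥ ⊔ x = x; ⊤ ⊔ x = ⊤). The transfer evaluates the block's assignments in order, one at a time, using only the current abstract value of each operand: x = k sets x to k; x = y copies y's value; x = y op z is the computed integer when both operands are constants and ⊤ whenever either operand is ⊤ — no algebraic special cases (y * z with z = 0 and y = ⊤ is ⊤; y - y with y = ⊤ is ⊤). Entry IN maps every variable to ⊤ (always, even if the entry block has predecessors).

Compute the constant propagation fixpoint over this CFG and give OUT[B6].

Fixpoint table:
  B0:  IN=(all ⊤)  OUT=(all ⊤)
  B1:  IN=(all ⊤)  OUT=(all ⊤)
  B2:  IN=(all ⊤)  OUT={b:-2, d:6; rest ⊤}
  B3:  IN=(all ⊤)  OUT=(all ⊤)
  B4:  IN=(all ⊤)  OUT=(all ⊤)
  B5:  IN=(all ⊤)  OUT=(all ⊤)
  B6:  IN=(all ⊤)  OUT={f:2; rest ⊤}

Merge at B6: IN[B6] = OUT[B5] = {a: ⊤, b: ⊤, c: ⊤, d: ⊤, e: ⊤, f: ⊤}
Applying B6's transfer function to that IN value gives OUT[B6] (row B6 above).

Answer: {a: ⊤, b: ⊤, c: ⊤, d: ⊤, e: ⊤, f: 2}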